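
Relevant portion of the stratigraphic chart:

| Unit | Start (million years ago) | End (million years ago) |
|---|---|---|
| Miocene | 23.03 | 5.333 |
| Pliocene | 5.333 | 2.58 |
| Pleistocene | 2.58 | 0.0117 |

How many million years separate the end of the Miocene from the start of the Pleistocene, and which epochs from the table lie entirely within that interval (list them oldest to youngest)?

The Miocene closes at 5.333 Ma and the Pleistocene opens at 2.58 Ma, so the interval is 5.333 − 2.58 = 2.753 Myr.
An epoch fits inside if it starts at or after 5.333 Ma and ends at or before 2.58 Ma; oldest first that gives Pliocene.

2.753 million years; Pliocene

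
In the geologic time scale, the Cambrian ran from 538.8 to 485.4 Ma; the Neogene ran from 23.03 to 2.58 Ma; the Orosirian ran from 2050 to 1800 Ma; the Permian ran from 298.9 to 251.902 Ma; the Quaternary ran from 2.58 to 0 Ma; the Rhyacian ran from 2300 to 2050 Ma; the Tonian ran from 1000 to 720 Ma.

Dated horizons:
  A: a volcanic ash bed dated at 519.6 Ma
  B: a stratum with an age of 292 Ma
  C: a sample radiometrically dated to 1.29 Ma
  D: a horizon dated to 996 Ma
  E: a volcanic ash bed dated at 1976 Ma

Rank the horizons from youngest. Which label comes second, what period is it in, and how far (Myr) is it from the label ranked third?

Smaller Ma means younger, so youngest first: C 1.29 < B 292 < A 519.6 < D 996 < E 1976.
Counting 2 along gives B (292 Ma); the excerpt puts that inside the Permian, 298.9–251.902 Ma.
Next in line is A (519.6 Ma), and 519.6 − 292 = 227.6 Myr.

B, in the Permian; 227.6 million years to A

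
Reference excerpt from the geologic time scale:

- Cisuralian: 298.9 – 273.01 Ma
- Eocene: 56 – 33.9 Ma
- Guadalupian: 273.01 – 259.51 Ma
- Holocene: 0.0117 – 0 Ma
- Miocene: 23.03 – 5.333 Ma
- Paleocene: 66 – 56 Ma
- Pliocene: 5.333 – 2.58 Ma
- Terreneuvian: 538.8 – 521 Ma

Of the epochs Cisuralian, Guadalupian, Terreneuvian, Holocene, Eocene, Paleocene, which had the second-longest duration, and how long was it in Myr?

Eocene, 22.1 million years

Durations: Cisuralian 25.89; Guadalupian 13.5; Terreneuvian 17.8; Holocene 0.0117; Eocene 22.1; Paleocene 10 Myr.
Sorted longest-first: Cisuralian (25.89), Eocene (22.1), Terreneuvian (17.8), Guadalupian (13.5), Paleocene (10), Holocene (0.0117).
The second longest is Eocene at 22.1 Myr.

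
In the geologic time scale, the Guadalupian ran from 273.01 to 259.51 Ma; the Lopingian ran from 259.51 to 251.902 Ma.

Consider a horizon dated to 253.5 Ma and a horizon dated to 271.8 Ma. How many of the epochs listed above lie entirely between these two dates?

0

The older date is 271.8 Ma and the younger is 253.5 Ma.
No epoch both begins after 271.8 Ma and ends before 253.5 Ma, so the count is 0.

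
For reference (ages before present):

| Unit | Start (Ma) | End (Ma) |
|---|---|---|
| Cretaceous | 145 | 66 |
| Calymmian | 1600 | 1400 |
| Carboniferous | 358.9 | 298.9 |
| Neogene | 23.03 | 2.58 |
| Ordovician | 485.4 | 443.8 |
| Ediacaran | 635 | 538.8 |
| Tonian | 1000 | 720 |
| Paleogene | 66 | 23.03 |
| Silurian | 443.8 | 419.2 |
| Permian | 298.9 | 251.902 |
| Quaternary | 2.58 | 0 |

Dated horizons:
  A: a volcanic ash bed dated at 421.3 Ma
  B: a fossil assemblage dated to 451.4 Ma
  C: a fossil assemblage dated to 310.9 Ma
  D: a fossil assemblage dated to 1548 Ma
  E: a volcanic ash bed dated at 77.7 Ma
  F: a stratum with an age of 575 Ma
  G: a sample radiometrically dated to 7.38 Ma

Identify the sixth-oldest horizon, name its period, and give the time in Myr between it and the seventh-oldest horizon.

E, in the Cretaceous; 70.32 million years to G

Sorted oldest-first by Ma: D (1548), F (575), B (451.4), A (421.3), C (310.9), E (77.7), G (7.38).
The sixth oldest is E at 77.7 Ma, which lies in 145–66 Ma: the Cretaceous.
The seventh oldest is G at 7.38 Ma; separation = |77.7 − 7.38| = 70.32 Myr.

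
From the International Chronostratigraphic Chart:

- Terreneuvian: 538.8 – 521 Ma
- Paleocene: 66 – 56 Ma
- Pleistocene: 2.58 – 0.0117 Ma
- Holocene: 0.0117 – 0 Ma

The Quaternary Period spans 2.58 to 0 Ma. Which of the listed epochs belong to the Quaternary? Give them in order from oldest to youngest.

Epochs with both bounds inside 2.58–0 Ma: Pleistocene (2.58–0.0117), Holocene (0.0117–0).

Pleistocene, Holocene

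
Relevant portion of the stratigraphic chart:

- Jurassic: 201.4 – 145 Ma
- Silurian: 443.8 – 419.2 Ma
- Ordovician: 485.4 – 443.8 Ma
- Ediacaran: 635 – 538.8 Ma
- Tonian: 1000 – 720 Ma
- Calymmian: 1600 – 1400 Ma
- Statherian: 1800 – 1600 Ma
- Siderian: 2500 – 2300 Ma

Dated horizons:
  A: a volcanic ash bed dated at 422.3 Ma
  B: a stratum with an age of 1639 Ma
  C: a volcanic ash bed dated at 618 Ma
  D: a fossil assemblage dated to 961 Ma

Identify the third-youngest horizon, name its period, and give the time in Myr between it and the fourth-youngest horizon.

Smaller Ma means younger, so youngest first: A 422.3 < C 618 < D 961 < B 1639.
Counting 3 along gives D (961 Ma); the excerpt puts that inside the Tonian, 1000–720 Ma.
Next in line is B (1639 Ma), and 1639 − 961 = 678 Myr.

D, in the Tonian; 678 million years to B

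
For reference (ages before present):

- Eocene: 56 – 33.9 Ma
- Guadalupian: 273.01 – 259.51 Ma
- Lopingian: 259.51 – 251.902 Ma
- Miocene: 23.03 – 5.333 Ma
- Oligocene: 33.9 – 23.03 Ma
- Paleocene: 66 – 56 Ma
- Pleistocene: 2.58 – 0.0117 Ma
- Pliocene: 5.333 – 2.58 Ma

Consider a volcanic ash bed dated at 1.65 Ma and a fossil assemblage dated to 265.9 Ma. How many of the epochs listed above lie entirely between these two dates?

The older date is 265.9 Ma and the younger is 1.65 Ma.
Epochs with start < 265.9 and end > 1.65 Ma: Lopingian (259.51–251.902), Paleocene (66–56), Eocene (56–33.9), Oligocene (33.9–23.03), Miocene (23.03–5.333), Pliocene (5.333–2.58).
That is 6 complete epochs.

6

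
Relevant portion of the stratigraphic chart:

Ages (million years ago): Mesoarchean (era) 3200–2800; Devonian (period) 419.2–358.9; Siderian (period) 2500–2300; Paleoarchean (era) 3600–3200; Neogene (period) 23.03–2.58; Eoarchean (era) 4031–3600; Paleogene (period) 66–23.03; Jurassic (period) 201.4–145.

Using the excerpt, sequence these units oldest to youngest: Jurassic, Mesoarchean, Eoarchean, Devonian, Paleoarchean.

Eoarchean, Paleoarchean, Mesoarchean, Devonian, Jurassic

Read off each span (Ma): Jurassic 201.4–145; Mesoarchean 3200–2800; Eoarchean 4031–3600; Devonian 419.2–358.9; Paleoarchean 3600–3200.
Larger Ma is older, so oldest→youngest is Eoarchean, Paleoarchean, Mesoarchean, Devonian, Jurassic.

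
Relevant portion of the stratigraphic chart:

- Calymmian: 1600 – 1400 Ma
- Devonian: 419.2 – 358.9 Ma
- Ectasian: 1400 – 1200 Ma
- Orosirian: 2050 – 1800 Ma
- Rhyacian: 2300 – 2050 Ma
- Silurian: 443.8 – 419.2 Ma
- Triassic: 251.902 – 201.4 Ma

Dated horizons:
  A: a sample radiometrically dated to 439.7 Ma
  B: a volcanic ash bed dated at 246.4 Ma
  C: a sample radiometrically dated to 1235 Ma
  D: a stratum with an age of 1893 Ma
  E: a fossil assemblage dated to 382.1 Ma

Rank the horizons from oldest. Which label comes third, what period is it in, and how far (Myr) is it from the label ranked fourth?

Larger Ma means older, so oldest first: D 1893 > C 1235 > A 439.7 > E 382.1 > B 246.4.
Counting 3 along gives A (439.7 Ma); the excerpt puts that inside the Silurian, 443.8–419.2 Ma.
Next in line is E (382.1 Ma), and 439.7 − 382.1 = 57.6 Myr.

A, in the Silurian; 57.6 million years to E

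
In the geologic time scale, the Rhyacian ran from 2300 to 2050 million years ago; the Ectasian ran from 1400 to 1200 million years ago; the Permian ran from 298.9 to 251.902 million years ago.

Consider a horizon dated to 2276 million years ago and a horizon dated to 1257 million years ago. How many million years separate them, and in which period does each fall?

1019 million years apart; the first in the Rhyacian, the second in the Ectasian

Elapsed time: 2276 − 1257 = 1019 Myr.
2276 Ma lies within 2300–2050 Ma: Rhyacian.
1257 Ma lies within 1400–1200 Ma: Ectasian.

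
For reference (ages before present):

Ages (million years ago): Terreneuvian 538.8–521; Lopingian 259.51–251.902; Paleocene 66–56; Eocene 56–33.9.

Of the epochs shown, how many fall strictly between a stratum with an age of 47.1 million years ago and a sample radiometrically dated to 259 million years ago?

1

259 Ma sits inside the Lopingian (259.51–251.902) and 47.1 Ma inside the Eocene (56–33.9); neither of those is wholly between the two dates.
The listed epochs lying completely between them are Paleocene — 1 in all.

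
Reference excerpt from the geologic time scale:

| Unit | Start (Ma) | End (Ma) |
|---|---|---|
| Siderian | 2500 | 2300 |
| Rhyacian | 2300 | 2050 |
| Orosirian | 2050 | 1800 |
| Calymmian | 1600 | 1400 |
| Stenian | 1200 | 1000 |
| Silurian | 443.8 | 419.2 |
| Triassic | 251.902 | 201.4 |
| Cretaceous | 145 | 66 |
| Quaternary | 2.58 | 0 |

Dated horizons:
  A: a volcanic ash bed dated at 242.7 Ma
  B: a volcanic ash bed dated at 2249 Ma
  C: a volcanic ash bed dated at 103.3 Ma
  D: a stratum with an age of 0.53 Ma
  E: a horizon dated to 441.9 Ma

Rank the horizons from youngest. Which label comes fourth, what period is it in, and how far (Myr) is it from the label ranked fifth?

Smaller Ma means younger, so youngest first: D 0.53 < C 103.3 < A 242.7 < E 441.9 < B 2249.
Counting 4 along gives E (441.9 Ma); the excerpt puts that inside the Silurian, 443.8–419.2 Ma.
Next in line is B (2249 Ma), and 2249 − 441.9 = 1807.1 Myr.

E, in the Silurian; 1807.1 million years to B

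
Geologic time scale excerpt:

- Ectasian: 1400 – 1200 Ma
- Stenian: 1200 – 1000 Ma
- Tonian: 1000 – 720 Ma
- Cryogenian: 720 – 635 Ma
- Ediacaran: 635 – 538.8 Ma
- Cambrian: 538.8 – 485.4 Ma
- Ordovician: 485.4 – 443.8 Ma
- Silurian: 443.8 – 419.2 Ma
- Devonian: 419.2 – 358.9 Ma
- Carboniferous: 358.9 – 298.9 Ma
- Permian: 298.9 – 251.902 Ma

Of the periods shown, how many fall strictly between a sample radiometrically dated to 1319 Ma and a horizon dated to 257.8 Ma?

9

The older date is 1319 Ma and the younger is 257.8 Ma.
Periods with start < 1319 and end > 257.8 Ma: Stenian (1200–1000), Tonian (1000–720), Cryogenian (720–635), Ediacaran (635–538.8), Cambrian (538.8–485.4), Ordovician (485.4–443.8), Silurian (443.8–419.2), Devonian (419.2–358.9), Carboniferous (358.9–298.9).
That is 9 complete periods.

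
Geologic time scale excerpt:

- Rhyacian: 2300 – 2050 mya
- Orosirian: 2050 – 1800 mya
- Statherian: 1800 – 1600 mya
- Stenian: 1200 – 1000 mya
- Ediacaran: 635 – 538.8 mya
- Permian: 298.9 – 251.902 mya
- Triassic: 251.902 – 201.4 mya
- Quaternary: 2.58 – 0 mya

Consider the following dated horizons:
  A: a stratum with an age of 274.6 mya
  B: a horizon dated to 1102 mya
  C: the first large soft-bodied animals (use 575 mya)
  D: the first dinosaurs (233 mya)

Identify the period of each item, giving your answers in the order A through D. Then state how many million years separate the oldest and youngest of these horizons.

A — Permian; B — Stenian; C — Ediacaran; D — Triassic; span 869 million years

Match each age against the start–end ranges in the excerpt: A = 274.6 Ma → Permian (298.9–251.902); B = 1102 Ma → Stenian (1200–1000); C = 575 Ma → Ediacaran (635–538.8); D = 233 Ma → Triassic (251.902–201.4).
The largest age is 1102 Ma and the smallest is 233 Ma; their difference is 869 Myr.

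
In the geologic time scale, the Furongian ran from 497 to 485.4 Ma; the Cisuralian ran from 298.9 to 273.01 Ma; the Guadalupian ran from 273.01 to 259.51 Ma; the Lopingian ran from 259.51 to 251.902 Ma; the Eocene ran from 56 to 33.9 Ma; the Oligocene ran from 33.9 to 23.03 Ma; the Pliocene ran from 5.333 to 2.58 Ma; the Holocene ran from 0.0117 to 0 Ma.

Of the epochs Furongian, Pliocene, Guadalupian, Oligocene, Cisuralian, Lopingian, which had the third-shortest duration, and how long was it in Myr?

Durations: Furongian 11.6; Pliocene 2.753; Guadalupian 13.5; Oligocene 10.87; Cisuralian 25.89; Lopingian 7.608 Myr.
Sorted shortest-first: Pliocene (2.753), Lopingian (7.608), Oligocene (10.87), Furongian (11.6), Guadalupian (13.5), Cisuralian (25.89).
The third shortest is Oligocene at 10.87 Myr.

Oligocene, 10.87 million years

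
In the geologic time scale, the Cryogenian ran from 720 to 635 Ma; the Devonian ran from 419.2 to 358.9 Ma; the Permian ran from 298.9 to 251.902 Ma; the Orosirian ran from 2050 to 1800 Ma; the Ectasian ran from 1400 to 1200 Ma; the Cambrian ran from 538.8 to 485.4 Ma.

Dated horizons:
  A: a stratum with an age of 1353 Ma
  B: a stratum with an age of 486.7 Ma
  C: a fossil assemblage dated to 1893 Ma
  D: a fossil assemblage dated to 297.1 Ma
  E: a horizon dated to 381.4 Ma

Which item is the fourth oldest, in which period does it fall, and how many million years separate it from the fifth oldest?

Sorted oldest-first by Ma: C (1893), A (1353), B (486.7), E (381.4), D (297.1).
The fourth oldest is E at 381.4 Ma, which lies in 419.2–358.9 Ma: the Devonian.
The fifth oldest is D at 297.1 Ma; separation = |381.4 − 297.1| = 84.3 Myr.

E, in the Devonian; 84.3 million years to D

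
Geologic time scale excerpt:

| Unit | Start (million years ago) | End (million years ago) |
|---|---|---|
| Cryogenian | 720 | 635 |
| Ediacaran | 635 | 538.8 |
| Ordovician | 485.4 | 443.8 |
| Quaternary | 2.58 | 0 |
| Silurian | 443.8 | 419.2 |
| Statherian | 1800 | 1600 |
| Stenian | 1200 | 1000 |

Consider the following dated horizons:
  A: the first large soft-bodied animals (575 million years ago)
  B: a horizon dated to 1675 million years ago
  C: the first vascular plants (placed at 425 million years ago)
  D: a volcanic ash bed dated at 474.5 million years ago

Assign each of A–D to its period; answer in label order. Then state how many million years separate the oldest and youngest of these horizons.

A — Ediacaran; B — Statherian; C — Silurian; D — Ordovician; span 1250 million years

A: 575 Ma lies in 635–538.8 Ma, so Ediacaran.
B: 1675 Ma lies in 1800–1600 Ma, so Statherian.
C: 425 Ma lies in 443.8–419.2 Ma, so Silurian.
D: 474.5 Ma lies in 485.4–443.8 Ma, so Ordovician.
Oldest = 1675 Ma, youngest = 425 Ma → span 1250 Myr.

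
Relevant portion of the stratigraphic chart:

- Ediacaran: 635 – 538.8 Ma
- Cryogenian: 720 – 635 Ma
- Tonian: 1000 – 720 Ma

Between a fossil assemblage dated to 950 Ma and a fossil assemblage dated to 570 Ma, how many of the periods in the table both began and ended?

950 Ma sits inside the Tonian (1000–720) and 570 Ma inside the Ediacaran (635–538.8); neither of those is wholly between the two dates.
The listed periods lying completely between them are Cryogenian — 1 in all.

1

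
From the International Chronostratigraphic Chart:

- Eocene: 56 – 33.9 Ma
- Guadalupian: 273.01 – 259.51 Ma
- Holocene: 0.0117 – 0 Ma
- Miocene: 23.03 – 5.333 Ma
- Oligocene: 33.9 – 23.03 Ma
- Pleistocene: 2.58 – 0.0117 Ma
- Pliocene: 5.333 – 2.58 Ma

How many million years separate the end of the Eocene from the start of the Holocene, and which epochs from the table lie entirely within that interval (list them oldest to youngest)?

33.8883 million years; Oligocene, Miocene, Pliocene, Pleistocene

The Eocene closes at 33.9 Ma and the Holocene opens at 0.0117 Ma, so the interval is 33.9 − 0.0117 = 33.8883 Myr.
An epoch fits inside if it starts at or after 33.9 Ma and ends at or before 0.0117 Ma; oldest first that gives Oligocene, Miocene, Pliocene, Pleistocene.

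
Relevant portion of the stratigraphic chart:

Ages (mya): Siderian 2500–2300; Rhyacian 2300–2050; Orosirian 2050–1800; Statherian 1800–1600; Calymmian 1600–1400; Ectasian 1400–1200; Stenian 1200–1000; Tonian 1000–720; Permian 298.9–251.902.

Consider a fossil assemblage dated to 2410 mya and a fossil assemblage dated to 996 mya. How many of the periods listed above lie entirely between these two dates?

2410 Ma sits inside the Siderian (2500–2300) and 996 Ma inside the Tonian (1000–720); neither of those is wholly between the two dates.
The listed periods lying completely between them are Rhyacian, Orosirian, Statherian, Calymmian, Ectasian, Stenian — 6 in all.

6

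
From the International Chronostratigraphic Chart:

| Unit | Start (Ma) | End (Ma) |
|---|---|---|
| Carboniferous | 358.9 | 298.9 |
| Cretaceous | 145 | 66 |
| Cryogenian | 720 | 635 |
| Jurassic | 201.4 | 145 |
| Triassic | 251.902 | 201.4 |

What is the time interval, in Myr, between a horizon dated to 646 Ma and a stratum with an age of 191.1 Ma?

646 − 191.1 = 454.9 million years.

454.9 million years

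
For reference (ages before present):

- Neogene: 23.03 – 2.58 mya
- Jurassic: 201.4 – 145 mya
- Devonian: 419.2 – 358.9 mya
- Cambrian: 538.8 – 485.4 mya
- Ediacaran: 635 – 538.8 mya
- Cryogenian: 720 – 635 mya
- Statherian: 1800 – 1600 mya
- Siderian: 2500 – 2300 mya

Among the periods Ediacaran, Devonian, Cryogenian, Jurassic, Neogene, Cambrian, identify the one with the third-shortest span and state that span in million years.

Jurassic, 56.4 million years

Durations: Ediacaran 96.2; Devonian 60.3; Cryogenian 85; Jurassic 56.4; Neogene 20.45; Cambrian 53.4 Myr.
Sorted shortest-first: Neogene (20.45), Cambrian (53.4), Jurassic (56.4), Devonian (60.3), Cryogenian (85), Ediacaran (96.2).
The third shortest is Jurassic at 56.4 Myr.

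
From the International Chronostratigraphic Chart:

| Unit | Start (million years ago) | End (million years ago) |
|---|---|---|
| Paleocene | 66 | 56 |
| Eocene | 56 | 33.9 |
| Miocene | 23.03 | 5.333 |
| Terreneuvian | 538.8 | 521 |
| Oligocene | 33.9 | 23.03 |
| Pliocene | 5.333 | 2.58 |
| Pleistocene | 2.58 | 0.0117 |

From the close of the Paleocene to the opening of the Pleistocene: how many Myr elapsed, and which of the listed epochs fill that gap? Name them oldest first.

The Paleocene closes at 56 Ma and the Pleistocene opens at 2.58 Ma, so the interval is 56 − 2.58 = 53.42 Myr.
An epoch fits inside if it starts at or after 56 Ma and ends at or before 2.58 Ma; oldest first that gives Eocene, Oligocene, Miocene, Pliocene.

53.42 million years; Eocene, Oligocene, Miocene, Pliocene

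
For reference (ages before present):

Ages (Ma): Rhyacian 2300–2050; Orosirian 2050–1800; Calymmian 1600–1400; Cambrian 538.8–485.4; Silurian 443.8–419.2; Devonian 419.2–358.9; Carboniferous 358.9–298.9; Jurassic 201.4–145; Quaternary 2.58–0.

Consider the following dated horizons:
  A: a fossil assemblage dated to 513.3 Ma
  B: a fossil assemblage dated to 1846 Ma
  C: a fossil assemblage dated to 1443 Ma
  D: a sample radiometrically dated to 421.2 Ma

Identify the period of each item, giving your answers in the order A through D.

A — Cambrian; B — Orosirian; C — Calymmian; D — Silurian

Match each age against the start–end ranges in the excerpt: A = 513.3 Ma → Cambrian (538.8–485.4); B = 1846 Ma → Orosirian (2050–1800); C = 1443 Ma → Calymmian (1600–1400); D = 421.2 Ma → Silurian (443.8–419.2).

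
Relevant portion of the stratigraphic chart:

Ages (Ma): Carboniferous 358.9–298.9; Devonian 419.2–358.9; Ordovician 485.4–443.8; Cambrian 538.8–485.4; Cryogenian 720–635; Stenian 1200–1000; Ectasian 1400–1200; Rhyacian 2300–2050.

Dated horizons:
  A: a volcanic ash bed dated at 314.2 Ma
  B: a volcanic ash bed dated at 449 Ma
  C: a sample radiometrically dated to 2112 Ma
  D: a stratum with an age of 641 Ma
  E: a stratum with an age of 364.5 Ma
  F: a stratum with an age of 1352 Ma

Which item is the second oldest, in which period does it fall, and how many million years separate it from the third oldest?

Larger Ma means older, so oldest first: C 2112 > F 1352 > D 641 > B 449 > E 364.5 > A 314.2.
Counting 2 along gives F (1352 Ma); the excerpt puts that inside the Ectasian, 1400–1200 Ma.
Next in line is D (641 Ma), and 1352 − 641 = 711 Myr.

F, in the Ectasian; 711 million years to D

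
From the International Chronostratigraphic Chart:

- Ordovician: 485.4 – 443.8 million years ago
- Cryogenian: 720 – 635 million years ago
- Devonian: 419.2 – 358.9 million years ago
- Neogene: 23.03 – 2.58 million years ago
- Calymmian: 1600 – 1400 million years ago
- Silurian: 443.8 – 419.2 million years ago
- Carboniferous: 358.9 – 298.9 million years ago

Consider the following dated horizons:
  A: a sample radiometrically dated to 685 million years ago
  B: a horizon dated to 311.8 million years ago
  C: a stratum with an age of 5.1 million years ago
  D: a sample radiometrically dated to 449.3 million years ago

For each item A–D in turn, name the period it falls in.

A: 685 Ma lies in 720–635 Ma, so Cryogenian.
B: 311.8 Ma lies in 358.9–298.9 Ma, so Carboniferous.
C: 5.1 Ma lies in 23.03–2.58 Ma, so Neogene.
D: 449.3 Ma lies in 485.4–443.8 Ma, so Ordovician.

A — Cryogenian; B — Carboniferous; C — Neogene; D — Ordovician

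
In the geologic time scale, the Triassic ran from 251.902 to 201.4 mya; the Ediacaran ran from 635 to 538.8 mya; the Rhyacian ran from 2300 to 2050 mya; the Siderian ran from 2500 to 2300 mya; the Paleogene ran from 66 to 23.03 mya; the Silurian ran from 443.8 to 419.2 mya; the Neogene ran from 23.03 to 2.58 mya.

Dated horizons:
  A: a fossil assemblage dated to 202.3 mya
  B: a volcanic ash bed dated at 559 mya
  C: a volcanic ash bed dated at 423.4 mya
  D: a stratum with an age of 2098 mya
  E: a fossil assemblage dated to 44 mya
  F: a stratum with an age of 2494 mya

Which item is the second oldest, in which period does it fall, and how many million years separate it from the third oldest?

Sorted oldest-first by Ma: F (2494), D (2098), B (559), C (423.4), A (202.3), E (44).
The second oldest is D at 2098 Ma, which lies in 2300–2050 Ma: the Rhyacian.
The third oldest is B at 559 Ma; separation = |2098 − 559| = 1539 Myr.

D, in the Rhyacian; 1539 million years to B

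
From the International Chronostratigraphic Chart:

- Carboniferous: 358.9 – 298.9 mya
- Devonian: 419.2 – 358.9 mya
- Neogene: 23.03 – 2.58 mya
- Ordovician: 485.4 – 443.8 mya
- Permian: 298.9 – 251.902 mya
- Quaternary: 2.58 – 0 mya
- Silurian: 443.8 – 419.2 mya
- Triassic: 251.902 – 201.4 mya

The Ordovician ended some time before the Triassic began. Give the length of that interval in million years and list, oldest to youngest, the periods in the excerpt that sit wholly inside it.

191.898 million years; Silurian, Devonian, Carboniferous, Permian

The Ordovician closes at 443.8 Ma and the Triassic opens at 251.902 Ma, so the interval is 443.8 − 251.902 = 191.898 Myr.
A period fits inside if it starts at or after 443.8 Ma and ends at or before 251.902 Ma; oldest first that gives Silurian, Devonian, Carboniferous, Permian.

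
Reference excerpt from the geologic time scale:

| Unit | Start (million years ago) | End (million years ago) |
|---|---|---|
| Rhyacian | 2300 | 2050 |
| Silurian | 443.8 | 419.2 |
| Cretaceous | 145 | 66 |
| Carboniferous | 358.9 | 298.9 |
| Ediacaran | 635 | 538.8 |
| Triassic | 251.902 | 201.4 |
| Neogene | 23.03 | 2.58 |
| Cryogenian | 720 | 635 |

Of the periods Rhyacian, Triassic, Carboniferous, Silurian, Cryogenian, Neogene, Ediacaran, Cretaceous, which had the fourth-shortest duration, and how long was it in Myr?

Carboniferous, 60 million years

Start − end for each: Rhyacian 2300 − 2050 = 250; Triassic 251.902 − 201.4 = 50.502; Carboniferous 358.9 − 298.9 = 60; Silurian 443.8 − 419.2 = 24.6; Cryogenian 720 − 635 = 85; Neogene 23.03 − 2.58 = 20.45; Ediacaran 635 − 538.8 = 96.2; Cretaceous 145 − 66 = 79.
Ranking these from shortest: Neogene < Silurian < Triassic < Carboniferous < Cretaceous < Cryogenian < Ediacaran < Rhyacian.
Position 4 in that ranking is Carboniferous, which lasted 60 Myr.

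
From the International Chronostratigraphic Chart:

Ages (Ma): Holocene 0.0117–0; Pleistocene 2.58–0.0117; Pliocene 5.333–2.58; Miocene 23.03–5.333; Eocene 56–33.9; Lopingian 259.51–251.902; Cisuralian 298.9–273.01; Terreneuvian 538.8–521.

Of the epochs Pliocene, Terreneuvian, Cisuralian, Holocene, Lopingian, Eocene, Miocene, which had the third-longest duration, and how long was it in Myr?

Terreneuvian, 17.8 million years

Start − end for each: Pliocene 5.333 − 2.58 = 2.753; Terreneuvian 538.8 − 521 = 17.8; Cisuralian 298.9 − 273.01 = 25.89; Holocene 0.0117 − 0 = 0.0117; Lopingian 259.51 − 251.902 = 7.608; Eocene 56 − 33.9 = 22.1; Miocene 23.03 − 5.333 = 17.697.
Ranking these from longest: Cisuralian > Eocene > Terreneuvian > Miocene > Lopingian > Pliocene > Holocene.
Position 3 in that ranking is Terreneuvian, which lasted 17.8 Myr.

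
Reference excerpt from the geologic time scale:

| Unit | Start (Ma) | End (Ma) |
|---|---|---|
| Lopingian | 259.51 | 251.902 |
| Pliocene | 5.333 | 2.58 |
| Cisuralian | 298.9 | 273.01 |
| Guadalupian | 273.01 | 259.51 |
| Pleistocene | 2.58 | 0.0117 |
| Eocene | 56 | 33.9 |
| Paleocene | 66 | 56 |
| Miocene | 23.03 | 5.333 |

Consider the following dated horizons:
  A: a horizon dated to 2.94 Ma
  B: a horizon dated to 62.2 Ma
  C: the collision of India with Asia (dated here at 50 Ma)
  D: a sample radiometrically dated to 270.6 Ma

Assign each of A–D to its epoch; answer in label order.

A — Pliocene; B — Paleocene; C — Eocene; D — Guadalupian

A: 2.94 Ma lies in 5.333–2.58 Ma, so Pliocene.
B: 62.2 Ma lies in 66–56 Ma, so Paleocene.
C: 50 Ma lies in 56–33.9 Ma, so Eocene.
D: 270.6 Ma lies in 273.01–259.51 Ma, so Guadalupian.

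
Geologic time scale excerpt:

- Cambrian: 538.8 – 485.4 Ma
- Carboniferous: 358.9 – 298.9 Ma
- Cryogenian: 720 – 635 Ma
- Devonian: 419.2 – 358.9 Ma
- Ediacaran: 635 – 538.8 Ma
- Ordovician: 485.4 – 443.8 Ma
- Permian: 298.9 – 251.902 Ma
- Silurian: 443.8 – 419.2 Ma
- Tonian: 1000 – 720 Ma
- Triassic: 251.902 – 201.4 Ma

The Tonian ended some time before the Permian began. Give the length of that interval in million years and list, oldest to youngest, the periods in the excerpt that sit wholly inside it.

The Tonian closes at 720 Ma and the Permian opens at 298.9 Ma, so the interval is 720 − 298.9 = 421.1 Myr.
A period fits inside if it starts at or after 720 Ma and ends at or before 298.9 Ma; oldest first that gives Cryogenian, Ediacaran, Cambrian, Ordovician, Silurian, Devonian, Carboniferous.

421.1 million years; Cryogenian, Ediacaran, Cambrian, Ordovician, Silurian, Devonian, Carboniferous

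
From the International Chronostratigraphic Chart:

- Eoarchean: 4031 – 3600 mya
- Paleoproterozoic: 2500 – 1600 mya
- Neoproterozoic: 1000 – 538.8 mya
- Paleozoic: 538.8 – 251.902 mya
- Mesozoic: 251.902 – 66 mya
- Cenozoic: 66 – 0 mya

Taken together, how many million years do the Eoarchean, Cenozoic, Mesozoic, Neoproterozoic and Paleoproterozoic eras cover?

2044.102 million years

Each duration: Eoarchean = 431; Cenozoic = 66; Mesozoic = 185.902; Neoproterozoic = 461.2; Paleoproterozoic = 900.
Sum: 431 + 66 + 185.902 + 461.2 + 900 = 2044.102 Myr.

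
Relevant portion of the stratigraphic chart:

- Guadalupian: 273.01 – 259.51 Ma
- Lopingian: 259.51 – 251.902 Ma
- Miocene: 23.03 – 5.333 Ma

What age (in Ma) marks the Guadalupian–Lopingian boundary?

The Guadalupian ends and the Lopingian begins at 259.51 Ma.

259.51 Ma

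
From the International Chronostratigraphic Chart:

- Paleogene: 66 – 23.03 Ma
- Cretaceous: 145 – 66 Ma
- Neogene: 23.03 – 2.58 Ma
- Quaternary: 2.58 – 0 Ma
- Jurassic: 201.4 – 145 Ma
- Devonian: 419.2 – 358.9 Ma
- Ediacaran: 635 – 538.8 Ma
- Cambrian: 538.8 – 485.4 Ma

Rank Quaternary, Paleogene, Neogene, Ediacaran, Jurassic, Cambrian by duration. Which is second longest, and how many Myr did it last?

Jurassic, 56.4 million years

Durations: Quaternary 2.58; Paleogene 42.97; Neogene 20.45; Ediacaran 96.2; Jurassic 56.4; Cambrian 53.4 Myr.
Sorted longest-first: Ediacaran (96.2), Jurassic (56.4), Cambrian (53.4), Paleogene (42.97), Neogene (20.45), Quaternary (2.58).
The second longest is Jurassic at 56.4 Myr.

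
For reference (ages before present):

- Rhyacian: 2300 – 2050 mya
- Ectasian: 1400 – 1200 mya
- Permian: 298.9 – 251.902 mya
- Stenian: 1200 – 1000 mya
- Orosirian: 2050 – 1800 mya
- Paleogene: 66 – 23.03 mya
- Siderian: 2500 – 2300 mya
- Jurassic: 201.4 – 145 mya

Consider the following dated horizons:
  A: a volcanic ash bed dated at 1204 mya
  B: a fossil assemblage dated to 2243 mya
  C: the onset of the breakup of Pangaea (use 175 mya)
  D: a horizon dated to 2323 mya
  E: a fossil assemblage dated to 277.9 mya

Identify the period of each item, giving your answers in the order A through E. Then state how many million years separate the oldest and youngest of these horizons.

A: 1204 Ma lies in 1400–1200 Ma, so Ectasian.
B: 2243 Ma lies in 2300–2050 Ma, so Rhyacian.
C: 175 Ma lies in 201.4–145 Ma, so Jurassic.
D: 2323 Ma lies in 2500–2300 Ma, so Siderian.
E: 277.9 Ma lies in 298.9–251.902 Ma, so Permian.
Oldest = 2323 Ma, youngest = 175 Ma → span 2148 Myr.

A — Ectasian; B — Rhyacian; C — Jurassic; D — Siderian; E — Permian; span 2148 million years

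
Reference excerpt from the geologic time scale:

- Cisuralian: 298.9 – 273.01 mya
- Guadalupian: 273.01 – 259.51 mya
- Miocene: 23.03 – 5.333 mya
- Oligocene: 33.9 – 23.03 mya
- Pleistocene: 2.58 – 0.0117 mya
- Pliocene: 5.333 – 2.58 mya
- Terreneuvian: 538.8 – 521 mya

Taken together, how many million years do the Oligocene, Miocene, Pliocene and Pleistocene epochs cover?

Duration is start − end for each: (33.9 − 23.03) + (23.03 − 5.333) + (5.333 − 2.58) + (2.58 − 0.0117).
That is 10.87 + 17.697 + 2.753 + 2.5683, which totals 33.8883 million years.

33.8883 million years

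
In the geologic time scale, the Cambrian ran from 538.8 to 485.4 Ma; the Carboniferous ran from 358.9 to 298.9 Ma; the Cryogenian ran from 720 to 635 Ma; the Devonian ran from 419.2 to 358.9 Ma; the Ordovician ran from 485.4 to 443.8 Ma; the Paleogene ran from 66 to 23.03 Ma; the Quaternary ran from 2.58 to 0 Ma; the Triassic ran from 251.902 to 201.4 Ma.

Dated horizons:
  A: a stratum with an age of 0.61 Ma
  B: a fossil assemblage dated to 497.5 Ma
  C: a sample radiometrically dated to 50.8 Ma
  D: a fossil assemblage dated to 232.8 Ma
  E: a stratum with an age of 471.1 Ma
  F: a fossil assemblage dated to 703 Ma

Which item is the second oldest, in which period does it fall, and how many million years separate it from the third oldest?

Larger Ma means older, so oldest first: F 703 > B 497.5 > E 471.1 > D 232.8 > C 50.8 > A 0.61.
Counting 2 along gives B (497.5 Ma); the excerpt puts that inside the Cambrian, 538.8–485.4 Ma.
Next in line is E (471.1 Ma), and 497.5 − 471.1 = 26.4 Myr.

B, in the Cambrian; 26.4 million years to E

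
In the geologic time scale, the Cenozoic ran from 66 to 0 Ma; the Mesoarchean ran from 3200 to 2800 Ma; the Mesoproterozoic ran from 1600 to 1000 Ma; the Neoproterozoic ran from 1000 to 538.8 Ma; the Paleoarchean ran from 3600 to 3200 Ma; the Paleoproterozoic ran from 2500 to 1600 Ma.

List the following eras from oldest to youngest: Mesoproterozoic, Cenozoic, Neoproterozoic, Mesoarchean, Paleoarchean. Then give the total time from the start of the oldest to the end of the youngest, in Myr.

Start ages (Ma): Paleoarchean 3600, Mesoarchean 3200, Mesoproterozoic 1600, Neoproterozoic 1000, Cenozoic 66.
Ordered oldest to youngest: Paleoarchean, Mesoarchean, Mesoproterozoic, Neoproterozoic, Cenozoic.
Span = 3600 − 0 = 3600 Myr.

Paleoarchean → Mesoarchean → Mesoproterozoic → Neoproterozoic → Cenozoic; total span 3600 Myr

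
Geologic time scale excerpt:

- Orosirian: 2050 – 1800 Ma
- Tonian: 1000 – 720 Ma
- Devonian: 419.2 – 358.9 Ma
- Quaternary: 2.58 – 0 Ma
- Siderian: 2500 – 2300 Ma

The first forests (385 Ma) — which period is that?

Devonian

385 Ma lies between 419.2 and 358.9 Ma, so it falls in the Devonian.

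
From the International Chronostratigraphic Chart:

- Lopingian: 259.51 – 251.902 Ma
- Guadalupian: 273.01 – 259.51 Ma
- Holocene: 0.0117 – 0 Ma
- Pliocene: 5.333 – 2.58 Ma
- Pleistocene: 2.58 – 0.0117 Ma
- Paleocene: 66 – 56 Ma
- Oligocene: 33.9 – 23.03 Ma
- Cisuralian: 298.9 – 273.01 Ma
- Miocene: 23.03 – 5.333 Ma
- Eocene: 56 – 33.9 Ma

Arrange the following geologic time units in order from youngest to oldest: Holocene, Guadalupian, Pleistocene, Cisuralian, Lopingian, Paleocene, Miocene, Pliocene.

Sorting by start age (ascending Ma, since larger Ma = older): Holocene start 0.0117, Pleistocene start 2.58, Pliocene start 5.333, Miocene start 23.03, Paleocene start 66, Lopingian start 259.51, Guadalupian start 273.01, Cisuralian start 298.9.

Holocene → Pleistocene → Pliocene → Miocene → Paleocene → Lopingian → Guadalupian → Cisuralian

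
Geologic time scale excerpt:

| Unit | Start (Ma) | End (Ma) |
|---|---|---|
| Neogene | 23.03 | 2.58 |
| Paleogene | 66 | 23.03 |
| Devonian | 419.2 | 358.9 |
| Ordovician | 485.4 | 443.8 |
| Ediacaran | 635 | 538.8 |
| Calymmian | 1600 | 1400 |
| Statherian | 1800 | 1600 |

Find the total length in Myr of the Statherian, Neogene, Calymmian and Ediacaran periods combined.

Duration is start − end for each: (1800 − 1600) + (23.03 − 2.58) + (1600 − 1400) + (635 − 538.8).
That is 200 + 20.45 + 200 + 96.2, which totals 516.65 million years.

516.65 million years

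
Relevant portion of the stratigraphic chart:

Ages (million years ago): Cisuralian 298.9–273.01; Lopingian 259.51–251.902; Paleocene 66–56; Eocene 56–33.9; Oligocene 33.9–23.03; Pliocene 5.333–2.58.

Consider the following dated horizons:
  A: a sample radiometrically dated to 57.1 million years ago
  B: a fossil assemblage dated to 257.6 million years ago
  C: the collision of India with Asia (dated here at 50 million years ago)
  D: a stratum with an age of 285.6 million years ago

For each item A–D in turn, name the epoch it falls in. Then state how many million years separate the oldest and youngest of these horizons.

A — Paleocene; B — Lopingian; C — Eocene; D — Cisuralian; span 235.6 million years

A: 57.1 Ma lies in 66–56 Ma, so Paleocene.
B: 257.6 Ma lies in 259.51–251.902 Ma, so Lopingian.
C: 50 Ma lies in 56–33.9 Ma, so Eocene.
D: 285.6 Ma lies in 298.9–273.01 Ma, so Cisuralian.
Oldest = 285.6 Ma, youngest = 50 Ma → span 235.6 Myr.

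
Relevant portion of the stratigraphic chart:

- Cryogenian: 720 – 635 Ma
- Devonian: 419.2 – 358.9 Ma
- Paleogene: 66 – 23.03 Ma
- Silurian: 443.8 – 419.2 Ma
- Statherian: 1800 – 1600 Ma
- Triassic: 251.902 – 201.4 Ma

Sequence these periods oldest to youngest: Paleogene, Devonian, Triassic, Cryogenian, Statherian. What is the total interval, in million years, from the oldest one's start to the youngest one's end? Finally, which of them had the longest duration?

Statherian → Cryogenian → Devonian → Triassic → Paleogene; total span 1776.97 Myr; longest is Statherian

From the excerpt: Paleogene 66–23.03; Devonian 419.2–358.9; Triassic 251.902–201.4; Cryogenian 720–635; Statherian 1800–1600 (Ma).
Larger Ma is earlier, so the oldest is Statherian and the youngest is Paleogene; oldest to youngest: Statherian, Cryogenian, Devonian, Triassic, Paleogene.
Oldest start 1800 minus youngest end 23.03 gives 1776.97 Myr overall.
Individual lengths (start − end): Devonian 60.3; Statherian 200; Cryogenian 85; Paleogene 42.97; Triassic 50.502. The largest is Statherian at 200 Myr.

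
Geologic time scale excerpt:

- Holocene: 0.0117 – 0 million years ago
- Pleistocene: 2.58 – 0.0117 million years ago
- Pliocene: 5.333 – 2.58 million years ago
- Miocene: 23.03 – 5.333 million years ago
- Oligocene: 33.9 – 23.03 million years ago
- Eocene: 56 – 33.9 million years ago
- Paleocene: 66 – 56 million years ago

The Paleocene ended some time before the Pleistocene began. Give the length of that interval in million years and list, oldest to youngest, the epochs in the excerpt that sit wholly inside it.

53.42 million years; Eocene, Oligocene, Miocene, Pliocene

The Paleocene closes at 56 Ma and the Pleistocene opens at 2.58 Ma, so the interval is 56 − 2.58 = 53.42 Myr.
An epoch fits inside if it starts at or after 56 Ma and ends at or before 2.58 Ma; oldest first that gives Eocene, Oligocene, Miocene, Pliocene.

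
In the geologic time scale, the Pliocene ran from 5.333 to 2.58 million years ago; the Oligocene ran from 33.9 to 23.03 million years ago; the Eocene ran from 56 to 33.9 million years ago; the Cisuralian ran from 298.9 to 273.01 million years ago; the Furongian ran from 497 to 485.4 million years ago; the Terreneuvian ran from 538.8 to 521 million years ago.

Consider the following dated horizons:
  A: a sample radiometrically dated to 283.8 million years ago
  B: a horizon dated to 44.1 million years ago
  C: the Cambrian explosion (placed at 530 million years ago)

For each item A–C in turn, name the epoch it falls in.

A — Cisuralian; B — Eocene; C — Terreneuvian

A: 283.8 Ma lies in 298.9–273.01 Ma, so Cisuralian.
B: 44.1 Ma lies in 56–33.9 Ma, so Eocene.
C: 530 Ma lies in 538.8–521 Ma, so Terreneuvian.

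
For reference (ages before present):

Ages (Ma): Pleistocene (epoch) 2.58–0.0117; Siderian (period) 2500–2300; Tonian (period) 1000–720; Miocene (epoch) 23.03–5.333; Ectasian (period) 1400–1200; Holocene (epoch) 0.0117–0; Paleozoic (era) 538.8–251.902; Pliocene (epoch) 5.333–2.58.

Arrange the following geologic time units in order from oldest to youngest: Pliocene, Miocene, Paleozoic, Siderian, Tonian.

The oldest of these is Siderian (starts 2500 Ma) and the youngest is Pliocene (ends 2.58 Ma).
In between, by decreasing start age: Tonian (1000), Paleozoic (538.8), Miocene (23.03).

Siderian, then Tonian, then Paleozoic, then Miocene, then Pliocene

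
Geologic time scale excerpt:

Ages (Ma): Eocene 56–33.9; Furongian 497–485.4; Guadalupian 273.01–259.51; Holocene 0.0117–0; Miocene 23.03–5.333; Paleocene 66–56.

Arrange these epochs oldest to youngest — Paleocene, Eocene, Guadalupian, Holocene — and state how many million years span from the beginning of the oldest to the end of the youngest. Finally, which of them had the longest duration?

Guadalupian → Paleocene → Eocene → Holocene; total span 273.01 Myr; longest is Eocene

Start ages (Ma): Guadalupian 273.01, Paleocene 66, Eocene 56, Holocene 0.0117.
Ordered oldest to youngest: Guadalupian, Paleocene, Eocene, Holocene.
Span = 273.01 − 0 = 273.01 Myr.
Durations: Guadalupian 13.5, Paleocene 10, Holocene 0.0117, Eocene 22.1 → longest is Eocene (22.1 Myr).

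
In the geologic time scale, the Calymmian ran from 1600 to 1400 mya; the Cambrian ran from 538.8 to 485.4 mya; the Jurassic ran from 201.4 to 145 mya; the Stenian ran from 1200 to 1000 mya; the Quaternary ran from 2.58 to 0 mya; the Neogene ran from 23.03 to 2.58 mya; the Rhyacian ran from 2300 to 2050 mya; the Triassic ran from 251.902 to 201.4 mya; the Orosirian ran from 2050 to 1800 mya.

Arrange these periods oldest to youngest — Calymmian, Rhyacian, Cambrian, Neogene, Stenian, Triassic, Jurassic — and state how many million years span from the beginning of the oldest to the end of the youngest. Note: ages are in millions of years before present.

Start ages (Ma): Rhyacian 2300, Calymmian 1600, Stenian 1200, Cambrian 538.8, Triassic 251.902, Jurassic 201.4, Neogene 23.03.
Ordered oldest to youngest: Rhyacian, Calymmian, Stenian, Cambrian, Triassic, Jurassic, Neogene.
Span = 2300 − 2.58 = 2297.42 Myr.

Rhyacian → Calymmian → Stenian → Cambrian → Triassic → Jurassic → Neogene; total span 2297.42 Myr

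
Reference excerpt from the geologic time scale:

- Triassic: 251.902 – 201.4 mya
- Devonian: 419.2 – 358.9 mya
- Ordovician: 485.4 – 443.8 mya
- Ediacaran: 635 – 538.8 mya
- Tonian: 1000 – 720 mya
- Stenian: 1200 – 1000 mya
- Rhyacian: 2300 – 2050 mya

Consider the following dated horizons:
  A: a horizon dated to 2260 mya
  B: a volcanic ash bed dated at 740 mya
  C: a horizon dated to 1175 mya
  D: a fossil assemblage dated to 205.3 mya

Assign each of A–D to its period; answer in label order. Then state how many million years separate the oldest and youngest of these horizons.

A — Rhyacian; B — Tonian; C — Stenian; D — Triassic; span 2054.7 million years

A: 2260 Ma lies in 2300–2050 Ma, so Rhyacian.
B: 740 Ma lies in 1000–720 Ma, so Tonian.
C: 1175 Ma lies in 1200–1000 Ma, so Stenian.
D: 205.3 Ma lies in 251.902–201.4 Ma, so Triassic.
Oldest = 2260 Ma, youngest = 205.3 Ma → span 2054.7 Myr.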